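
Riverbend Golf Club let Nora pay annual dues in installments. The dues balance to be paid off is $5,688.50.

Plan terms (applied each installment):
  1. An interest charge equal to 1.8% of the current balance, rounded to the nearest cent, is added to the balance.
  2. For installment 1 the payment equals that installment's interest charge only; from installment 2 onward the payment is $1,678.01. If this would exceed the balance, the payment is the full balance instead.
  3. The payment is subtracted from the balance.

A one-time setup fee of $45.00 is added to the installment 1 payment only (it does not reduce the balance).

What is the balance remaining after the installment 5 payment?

$0.00

# | Opening | Interest | Payment | Fee | End bal
1 | $5,688.50 | $102.39 | $102.39 | $45.00 | $5,688.50
2 | $5,688.50 | $102.39 | $1,678.01 | — | $4,112.88
3 | $4,112.88 | $74.03 | $1,678.01 | — | $2,508.90
4 | $2,508.90 | $45.16 | $1,678.01 | — | $876.05
5 | $876.05 | $15.77 | $891.82 | — | $0.00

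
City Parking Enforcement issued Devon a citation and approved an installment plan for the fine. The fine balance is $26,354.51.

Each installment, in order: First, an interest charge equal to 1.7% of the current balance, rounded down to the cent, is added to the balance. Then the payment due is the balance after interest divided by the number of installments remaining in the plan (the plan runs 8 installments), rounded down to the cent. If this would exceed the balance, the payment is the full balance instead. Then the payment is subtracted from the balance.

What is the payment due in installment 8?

$3,769.91

Installment 1: opening $26,354.51; interest $448.02 → $26,802.53; payment $3,350.31; balance $23,452.22
Installment 2: opening $23,452.22; interest $398.68 → $23,850.90; payment $3,407.27; balance $20,443.63
Installment 3: opening $20,443.63; interest $347.54 → $20,791.17; payment $3,465.19; balance $17,325.98
Installment 4: opening $17,325.98; interest $294.54 → $17,620.52; payment $3,524.10; balance $14,096.42
Installment 5: opening $14,096.42; interest $239.63 → $14,336.05; payment $3,584.01; balance $10,752.04
Installment 6: opening $10,752.04; interest $182.78 → $10,934.82; payment $3,644.94; balance $7,289.88
Installment 7: opening $7,289.88; interest $123.92 → $7,413.80; payment $3,706.90; balance $3,706.90
Installment 8: opening $3,706.90; interest $63.01 → $3,769.91; payment $3,769.91; balance $0.00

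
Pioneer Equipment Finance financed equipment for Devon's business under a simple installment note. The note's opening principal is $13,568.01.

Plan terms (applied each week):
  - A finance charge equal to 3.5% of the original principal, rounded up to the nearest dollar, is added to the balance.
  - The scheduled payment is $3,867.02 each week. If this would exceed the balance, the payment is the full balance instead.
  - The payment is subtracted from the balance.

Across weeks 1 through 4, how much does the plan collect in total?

$15,468.01

Week 1: opening $13,568.01; interest $475.00 → $14,043.01; payment $3,867.02; balance $10,175.99
Week 2: opening $10,175.99; interest $475.00 → $10,650.99; payment $3,867.02; balance $6,783.97
Week 3: opening $6,783.97; interest $475.00 → $7,258.97; payment $3,867.02; balance $3,391.95
Week 4: opening $3,391.95; interest $475.00 → $3,866.95; payment $3,866.95; balance $0.00
Total paid: $15,468.01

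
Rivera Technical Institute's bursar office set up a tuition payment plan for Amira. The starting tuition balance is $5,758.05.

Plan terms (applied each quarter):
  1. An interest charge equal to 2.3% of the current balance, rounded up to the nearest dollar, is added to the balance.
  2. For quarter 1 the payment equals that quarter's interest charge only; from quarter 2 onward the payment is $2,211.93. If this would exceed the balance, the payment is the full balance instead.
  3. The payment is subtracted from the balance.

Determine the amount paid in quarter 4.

# | Opening | Interest | Payment | End bal
1 | $5,758.05 | $133.00 | $133.00 | $5,758.05
2 | $5,758.05 | $133.00 | $2,211.93 | $3,679.12
3 | $3,679.12 | $85.00 | $2,211.93 | $1,552.19
4 | $1,552.19 | $36.00 | $1,588.19 | $0.00

$1,588.19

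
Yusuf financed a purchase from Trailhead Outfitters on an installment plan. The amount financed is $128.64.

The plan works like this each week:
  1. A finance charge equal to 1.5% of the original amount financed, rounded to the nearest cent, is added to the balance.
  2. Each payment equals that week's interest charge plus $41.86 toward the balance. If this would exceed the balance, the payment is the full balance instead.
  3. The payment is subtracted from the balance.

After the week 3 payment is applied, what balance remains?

# | Opening | Interest | Payment | End bal
1 | $128.64 | $1.93 | $43.79 | $86.78
2 | $86.78 | $1.93 | $43.79 | $44.92
3 | $44.92 | $1.93 | $43.79 | $3.06

$3.06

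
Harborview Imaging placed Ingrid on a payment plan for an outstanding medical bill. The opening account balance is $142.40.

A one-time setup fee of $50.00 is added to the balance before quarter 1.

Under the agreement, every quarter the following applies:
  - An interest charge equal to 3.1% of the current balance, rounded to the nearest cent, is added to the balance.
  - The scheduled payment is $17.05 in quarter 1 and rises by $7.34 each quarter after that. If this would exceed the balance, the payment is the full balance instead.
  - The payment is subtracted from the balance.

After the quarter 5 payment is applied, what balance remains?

$57.71

Quarter 1: opening $192.40; interest $5.96 → $198.36; payment $17.05; balance $181.31
Quarter 2: opening $181.31; interest $5.62 → $186.93; payment $24.39; balance $162.54
Quarter 3: opening $162.54; interest $5.04 → $167.58; payment $31.73; balance $135.85
Quarter 4: opening $135.85; interest $4.21 → $140.06; payment $39.07; balance $100.99
Quarter 5: opening $100.99; interest $3.13 → $104.12; payment $46.41; balance $57.71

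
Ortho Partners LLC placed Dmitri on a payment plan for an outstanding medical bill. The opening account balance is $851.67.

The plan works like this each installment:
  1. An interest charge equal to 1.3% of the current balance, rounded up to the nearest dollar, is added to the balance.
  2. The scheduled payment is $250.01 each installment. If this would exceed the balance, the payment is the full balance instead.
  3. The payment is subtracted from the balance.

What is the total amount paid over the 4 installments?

$878.67

Installment 1: $851.67 +$12.00 interest = $863.67; pay $250.01 → $613.66
Installment 2: $613.66 +$8.00 interest = $621.66; pay $250.01 → $371.65
Installment 3: $371.65 +$5.00 interest = $376.65; pay $250.01 → $126.64
Installment 4: $126.64 +$2.00 interest = $128.64; pay $128.64 → $0.00
Total paid: $878.67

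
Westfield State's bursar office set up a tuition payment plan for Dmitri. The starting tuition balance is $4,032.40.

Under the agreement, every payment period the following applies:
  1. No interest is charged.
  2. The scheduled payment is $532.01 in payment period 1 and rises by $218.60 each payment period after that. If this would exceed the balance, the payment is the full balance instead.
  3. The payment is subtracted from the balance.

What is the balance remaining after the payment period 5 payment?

# | Opening | Payment | End bal
1 | $4,032.40 | $532.01 | $3,500.39
2 | $3,500.39 | $750.61 | $2,749.78
3 | $2,749.78 | $969.21 | $1,780.57
4 | $1,780.57 | $1,187.81 | $592.76
5 | $592.76 | $592.76 | $0.00

$0.00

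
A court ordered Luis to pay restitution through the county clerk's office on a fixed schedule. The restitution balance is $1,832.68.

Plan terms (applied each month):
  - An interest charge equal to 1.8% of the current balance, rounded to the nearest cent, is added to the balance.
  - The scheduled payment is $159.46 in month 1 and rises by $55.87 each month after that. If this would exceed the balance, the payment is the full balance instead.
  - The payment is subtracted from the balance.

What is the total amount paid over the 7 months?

$1,978.50

Month 1: opening $1,832.68; interest $32.99 → $1,865.67; payment $159.46; balance $1,706.21
Month 2: opening $1,706.21; interest $30.71 → $1,736.92; payment $215.33; balance $1,521.59
Month 3: opening $1,521.59; interest $27.39 → $1,548.98; payment $271.20; balance $1,277.78
Month 4: opening $1,277.78; interest $23.00 → $1,300.78; payment $327.07; balance $973.71
Month 5: opening $973.71; interest $17.53 → $991.24; payment $382.94; balance $608.30
Month 6: opening $608.30; interest $10.95 → $619.25; payment $438.81; balance $180.44
Month 7: opening $180.44; interest $3.25 → $183.69; payment $183.69; balance $0.00
Total paid: $1,978.50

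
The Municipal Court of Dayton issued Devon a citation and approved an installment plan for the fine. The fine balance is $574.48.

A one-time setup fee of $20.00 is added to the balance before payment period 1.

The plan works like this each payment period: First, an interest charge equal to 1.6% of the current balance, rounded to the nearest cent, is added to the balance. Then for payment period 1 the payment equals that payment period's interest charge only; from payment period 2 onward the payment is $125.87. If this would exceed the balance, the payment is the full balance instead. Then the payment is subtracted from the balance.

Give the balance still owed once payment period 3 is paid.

# | Opening | Interest | Payment | End bal
1 | $594.48 | $9.51 | $9.51 | $594.48
2 | $594.48 | $9.51 | $125.87 | $478.12
3 | $478.12 | $7.65 | $125.87 | $359.90

$359.90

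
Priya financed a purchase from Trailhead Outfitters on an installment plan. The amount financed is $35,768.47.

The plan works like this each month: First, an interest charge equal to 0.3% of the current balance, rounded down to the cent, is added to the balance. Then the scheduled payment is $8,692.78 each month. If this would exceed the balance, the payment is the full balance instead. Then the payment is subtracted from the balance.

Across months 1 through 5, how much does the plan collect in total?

Month 1: $35,768.47 +$107.30 interest = $35,875.77; pay $8,692.78 → $27,182.99
Month 2: $27,182.99 +$81.54 interest = $27,264.53; pay $8,692.78 → $18,571.75
Month 3: $18,571.75 +$55.71 interest = $18,627.46; pay $8,692.78 → $9,934.68
Month 4: $9,934.68 +$29.80 interest = $9,964.48; pay $8,692.78 → $1,271.70
Month 5: $1,271.70 +$3.81 interest = $1,275.51; pay $1,275.51 → $0.00
Total paid: $36,046.63

$36,046.63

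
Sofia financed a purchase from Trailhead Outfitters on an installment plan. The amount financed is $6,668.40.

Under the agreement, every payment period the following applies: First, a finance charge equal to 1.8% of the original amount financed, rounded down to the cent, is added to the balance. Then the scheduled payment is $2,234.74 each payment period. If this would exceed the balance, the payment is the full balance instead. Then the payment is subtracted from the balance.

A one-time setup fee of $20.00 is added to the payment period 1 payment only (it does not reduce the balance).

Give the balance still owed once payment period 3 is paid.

Payment period 1: opening $6,668.40; interest $120.03 → $6,788.43; payment $2,234.74 (+ $20.00 fee); balance $4,553.69
Payment period 2: opening $4,553.69; interest $120.03 → $4,673.72; payment $2,234.74; balance $2,438.98
Payment period 3: opening $2,438.98; interest $120.03 → $2,559.01; payment $2,234.74; balance $324.27

$324.27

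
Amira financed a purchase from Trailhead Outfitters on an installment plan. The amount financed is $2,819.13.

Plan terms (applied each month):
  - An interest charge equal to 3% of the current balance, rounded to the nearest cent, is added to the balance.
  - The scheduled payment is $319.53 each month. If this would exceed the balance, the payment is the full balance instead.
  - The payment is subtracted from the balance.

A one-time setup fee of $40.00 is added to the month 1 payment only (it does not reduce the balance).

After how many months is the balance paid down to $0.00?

11

Month 1: $2,819.13 +$84.57 interest = $2,903.70; pay $319.53 (+ $40.00 fee) → $2,584.17
Month 2: $2,584.17 +$77.53 interest = $2,661.70; pay $319.53 → $2,342.17
Month 3: $2,342.17 +$70.27 interest = $2,412.44; pay $319.53 → $2,092.91
Month 4: $2,092.91 +$62.79 interest = $2,155.70; pay $319.53 → $1,836.17
Month 5: $1,836.17 +$55.09 interest = $1,891.26; pay $319.53 → $1,571.73
Month 6: $1,571.73 +$47.15 interest = $1,618.88; pay $319.53 → $1,299.35
Month 7: $1,299.35 +$38.98 interest = $1,338.33; pay $319.53 → $1,018.80
Month 8: $1,018.80 +$30.56 interest = $1,049.36; pay $319.53 → $729.83
Month 9: $729.83 +$21.89 interest = $751.72; pay $319.53 → $432.19
Month 10: $432.19 +$12.97 interest = $445.16; pay $319.53 → $125.63
Month 11: $125.63 +$3.77 interest = $129.40; pay $129.40 → $0.00
Balance reaches $0.00 in month 11.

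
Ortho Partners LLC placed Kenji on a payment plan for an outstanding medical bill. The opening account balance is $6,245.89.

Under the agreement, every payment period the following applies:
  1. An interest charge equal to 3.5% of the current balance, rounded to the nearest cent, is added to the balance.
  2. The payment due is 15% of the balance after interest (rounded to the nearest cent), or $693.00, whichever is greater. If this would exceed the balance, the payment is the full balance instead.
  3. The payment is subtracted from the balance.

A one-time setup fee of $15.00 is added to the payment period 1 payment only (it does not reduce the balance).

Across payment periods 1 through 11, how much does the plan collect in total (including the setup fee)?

$7,459.52

# | Opening | Interest | Payment | Fee | End bal
1 | $6,245.89 | $218.61 | $969.68 | $15.00 | $5,494.82
2 | $5,494.82 | $192.32 | $853.07 | — | $4,834.07
3 | $4,834.07 | $169.19 | $750.49 | — | $4,252.77
4 | $4,252.77 | $148.85 | $693.00 | — | $3,708.62
5 | $3,708.62 | $129.80 | $693.00 | — | $3,145.42
6 | $3,145.42 | $110.09 | $693.00 | — | $2,562.51
7 | $2,562.51 | $89.69 | $693.00 | — | $1,959.20
8 | $1,959.20 | $68.57 | $693.00 | — | $1,334.77
9 | $1,334.77 | $46.72 | $693.00 | — | $688.49
10 | $688.49 | $24.10 | $693.00 | — | $19.59
11 | $19.59 | $0.69 | $20.28 | — | $0.00
Total paid: $7,459.52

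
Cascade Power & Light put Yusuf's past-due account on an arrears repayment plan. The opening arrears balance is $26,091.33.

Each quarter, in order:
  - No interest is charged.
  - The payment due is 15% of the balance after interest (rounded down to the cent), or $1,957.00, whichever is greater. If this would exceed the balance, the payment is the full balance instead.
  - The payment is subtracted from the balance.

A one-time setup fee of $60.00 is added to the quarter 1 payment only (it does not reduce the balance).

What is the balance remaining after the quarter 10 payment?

Quarter 1: opening $26,091.33; payment $3,913.69 (+ $60.00 fee); balance $22,177.64
Quarter 2: opening $22,177.64; payment $3,326.64; balance $18,851.00
Quarter 3: opening $18,851.00; payment $2,827.65; balance $16,023.35
Quarter 4: opening $16,023.35; payment $2,403.50; balance $13,619.85
Quarter 5: opening $13,619.85; payment $2,042.97; balance $11,576.88
Quarter 6: opening $11,576.88; payment $1,957.00; balance $9,619.88
Quarter 7: opening $9,619.88; payment $1,957.00; balance $7,662.88
Quarter 8: opening $7,662.88; payment $1,957.00; balance $5,705.88
Quarter 9: opening $5,705.88; payment $1,957.00; balance $3,748.88
Quarter 10: opening $3,748.88; payment $1,957.00; balance $1,791.88

$1,791.88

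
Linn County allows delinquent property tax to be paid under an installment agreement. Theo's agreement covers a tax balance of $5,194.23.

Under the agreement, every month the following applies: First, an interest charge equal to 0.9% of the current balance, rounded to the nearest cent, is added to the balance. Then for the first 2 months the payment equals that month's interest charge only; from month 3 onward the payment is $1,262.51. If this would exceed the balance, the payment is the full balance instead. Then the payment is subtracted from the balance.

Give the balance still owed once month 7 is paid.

$0.00

Month 1: $5,194.23 +$46.75 interest = $5,240.98; pay $46.75 → $5,194.23
Month 2: $5,194.23 +$46.75 interest = $5,240.98; pay $46.75 → $5,194.23
Month 3: $5,194.23 +$46.75 interest = $5,240.98; pay $1,262.51 → $3,978.47
Month 4: $3,978.47 +$35.81 interest = $4,014.28; pay $1,262.51 → $2,751.77
Month 5: $2,751.77 +$24.77 interest = $2,776.54; pay $1,262.51 → $1,514.03
Month 6: $1,514.03 +$13.63 interest = $1,527.66; pay $1,262.51 → $265.15
Month 7: $265.15 +$2.39 interest = $267.54; pay $267.54 → $0.00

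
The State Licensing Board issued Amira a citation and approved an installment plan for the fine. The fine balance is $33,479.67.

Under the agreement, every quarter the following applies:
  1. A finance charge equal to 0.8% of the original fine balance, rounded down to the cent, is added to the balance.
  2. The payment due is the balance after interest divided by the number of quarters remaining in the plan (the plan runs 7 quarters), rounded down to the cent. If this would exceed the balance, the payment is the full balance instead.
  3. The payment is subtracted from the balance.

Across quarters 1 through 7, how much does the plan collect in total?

$35,354.48

Quarter 1: opening $33,479.67; interest $267.83 → $33,747.50; payment $4,821.07; balance $28,926.43
Quarter 2: opening $28,926.43; interest $267.83 → $29,194.26; payment $4,865.71; balance $24,328.55
Quarter 3: opening $24,328.55; interest $267.83 → $24,596.38; payment $4,919.27; balance $19,677.11
Quarter 4: opening $19,677.11; interest $267.83 → $19,944.94; payment $4,986.23; balance $14,958.71
Quarter 5: opening $14,958.71; interest $267.83 → $15,226.54; payment $5,075.51; balance $10,151.03
Quarter 6: opening $10,151.03; interest $267.83 → $10,418.86; payment $5,209.43; balance $5,209.43
Quarter 7: opening $5,209.43; interest $267.83 → $5,477.26; payment $5,477.26; balance $0.00
Total paid: $35,354.48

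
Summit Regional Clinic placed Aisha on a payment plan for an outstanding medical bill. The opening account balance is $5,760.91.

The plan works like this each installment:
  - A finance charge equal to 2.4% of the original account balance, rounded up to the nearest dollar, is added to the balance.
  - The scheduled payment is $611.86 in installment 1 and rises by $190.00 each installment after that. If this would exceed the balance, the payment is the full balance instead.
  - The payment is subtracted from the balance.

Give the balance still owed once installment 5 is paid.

$1,496.61

Installment 1: $5,760.91 +$139.00 interest = $5,899.91; pay $611.86 → $5,288.05
Installment 2: $5,288.05 +$139.00 interest = $5,427.05; pay $801.86 → $4,625.19
Installment 3: $4,625.19 +$139.00 interest = $4,764.19; pay $991.86 → $3,772.33
Installment 4: $3,772.33 +$139.00 interest = $3,911.33; pay $1,181.86 → $2,729.47
Installment 5: $2,729.47 +$139.00 interest = $2,868.47; pay $1,371.86 → $1,496.61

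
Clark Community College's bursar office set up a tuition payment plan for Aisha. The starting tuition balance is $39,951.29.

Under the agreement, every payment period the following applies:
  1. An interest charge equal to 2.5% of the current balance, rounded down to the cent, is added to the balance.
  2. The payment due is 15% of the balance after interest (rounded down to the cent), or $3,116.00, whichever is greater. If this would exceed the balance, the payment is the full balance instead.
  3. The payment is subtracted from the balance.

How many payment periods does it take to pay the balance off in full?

# | Opening | Interest | Payment | End bal
1 | $39,951.29 | $998.78 | $6,142.51 | $34,807.56
2 | $34,807.56 | $870.18 | $5,351.66 | $30,326.08
3 | $30,326.08 | $758.15 | $4,662.63 | $26,421.60
4 | $26,421.60 | $660.54 | $4,062.32 | $23,019.82
5 | $23,019.82 | $575.49 | $3,539.29 | $20,056.02
6 | $20,056.02 | $501.40 | $3,116.00 | $17,441.42
7 | $17,441.42 | $436.03 | $3,116.00 | $14,761.45
8 | $14,761.45 | $369.03 | $3,116.00 | $12,014.48
9 | $12,014.48 | $300.36 | $3,116.00 | $9,198.84
10 | $9,198.84 | $229.97 | $3,116.00 | $6,312.81
11 | $6,312.81 | $157.82 | $3,116.00 | $3,354.63
12 | $3,354.63 | $83.86 | $3,116.00 | $322.49
13 | $322.49 | $8.06 | $330.55 | $0.00
Balance reaches $0.00 in payment period 13.

13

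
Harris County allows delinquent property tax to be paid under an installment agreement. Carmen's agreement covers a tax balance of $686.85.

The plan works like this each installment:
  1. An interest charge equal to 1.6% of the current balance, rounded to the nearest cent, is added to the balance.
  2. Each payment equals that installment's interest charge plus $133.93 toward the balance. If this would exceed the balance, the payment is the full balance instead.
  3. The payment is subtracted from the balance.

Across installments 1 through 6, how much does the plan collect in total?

$720.65

Installment 1: $686.85 +$10.99 interest = $697.84; pay $144.92 → $552.92
Installment 2: $552.92 +$8.85 interest = $561.77; pay $142.78 → $418.99
Installment 3: $418.99 +$6.70 interest = $425.69; pay $140.63 → $285.06
Installment 4: $285.06 +$4.56 interest = $289.62; pay $138.49 → $151.13
Installment 5: $151.13 +$2.42 interest = $153.55; pay $136.35 → $17.20
Installment 6: $17.20 +$0.28 interest = $17.48; pay $17.48 → $0.00
Total paid: $720.65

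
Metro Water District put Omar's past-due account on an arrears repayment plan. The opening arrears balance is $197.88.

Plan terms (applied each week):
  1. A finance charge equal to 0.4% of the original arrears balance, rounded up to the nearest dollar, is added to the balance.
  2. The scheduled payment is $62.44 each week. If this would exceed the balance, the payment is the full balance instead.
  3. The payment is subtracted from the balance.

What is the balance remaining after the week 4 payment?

$0.00

Week 1: $197.88 +$1.00 interest = $198.88; pay $62.44 → $136.44
Week 2: $136.44 +$1.00 interest = $137.44; pay $62.44 → $75.00
Week 3: $75.00 +$1.00 interest = $76.00; pay $62.44 → $13.56
Week 4: $13.56 +$1.00 interest = $14.56; pay $14.56 → $0.00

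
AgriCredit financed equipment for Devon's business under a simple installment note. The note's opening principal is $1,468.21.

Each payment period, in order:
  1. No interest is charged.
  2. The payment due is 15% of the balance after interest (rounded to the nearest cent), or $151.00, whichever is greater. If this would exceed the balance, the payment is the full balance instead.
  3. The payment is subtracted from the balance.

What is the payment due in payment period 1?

$220.23

Payment period 1: opening $1,468.21; payment $220.23; balance $1,247.98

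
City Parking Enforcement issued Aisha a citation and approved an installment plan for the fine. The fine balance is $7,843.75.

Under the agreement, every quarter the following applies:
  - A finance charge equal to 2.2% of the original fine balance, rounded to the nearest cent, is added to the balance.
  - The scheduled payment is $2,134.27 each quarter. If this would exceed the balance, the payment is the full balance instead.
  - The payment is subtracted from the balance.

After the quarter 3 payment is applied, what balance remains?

Quarter 1: opening $7,843.75; interest $172.56 → $8,016.31; payment $2,134.27; balance $5,882.04
Quarter 2: opening $5,882.04; interest $172.56 → $6,054.60; payment $2,134.27; balance $3,920.33
Quarter 3: opening $3,920.33; interest $172.56 → $4,092.89; payment $2,134.27; balance $1,958.62

$1,958.62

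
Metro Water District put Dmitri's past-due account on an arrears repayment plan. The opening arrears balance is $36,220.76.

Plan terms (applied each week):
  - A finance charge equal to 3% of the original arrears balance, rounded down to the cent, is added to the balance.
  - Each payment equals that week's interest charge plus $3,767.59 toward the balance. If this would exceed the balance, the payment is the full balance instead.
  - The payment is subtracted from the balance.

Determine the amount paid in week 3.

$4,854.21

Week 1: $36,220.76 +$1,086.62 interest = $37,307.38; pay $4,854.21 → $32,453.17
Week 2: $32,453.17 +$1,086.62 interest = $33,539.79; pay $4,854.21 → $28,685.58
Week 3: $28,685.58 +$1,086.62 interest = $29,772.20; pay $4,854.21 → $24,917.99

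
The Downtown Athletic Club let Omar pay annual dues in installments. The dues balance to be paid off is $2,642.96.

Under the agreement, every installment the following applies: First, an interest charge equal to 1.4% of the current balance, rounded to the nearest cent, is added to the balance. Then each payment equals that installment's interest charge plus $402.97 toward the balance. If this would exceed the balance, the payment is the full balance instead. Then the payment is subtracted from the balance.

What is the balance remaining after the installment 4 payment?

$1,031.08

Installment 1: opening $2,642.96; interest $37.00 → $2,679.96; payment $439.97; balance $2,239.99
Installment 2: opening $2,239.99; interest $31.36 → $2,271.35; payment $434.33; balance $1,837.02
Installment 3: opening $1,837.02; interest $25.72 → $1,862.74; payment $428.69; balance $1,434.05
Installment 4: opening $1,434.05; interest $20.08 → $1,454.13; payment $423.05; balance $1,031.08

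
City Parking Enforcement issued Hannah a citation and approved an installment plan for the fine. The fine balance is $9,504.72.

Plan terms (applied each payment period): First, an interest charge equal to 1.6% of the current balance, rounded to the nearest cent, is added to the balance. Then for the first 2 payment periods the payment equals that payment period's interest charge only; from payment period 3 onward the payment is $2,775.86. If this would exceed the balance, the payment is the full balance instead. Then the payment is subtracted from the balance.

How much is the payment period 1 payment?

Payment period 1: $9,504.72 +$152.08 interest = $9,656.80; pay $152.08 → $9,504.72

$152.08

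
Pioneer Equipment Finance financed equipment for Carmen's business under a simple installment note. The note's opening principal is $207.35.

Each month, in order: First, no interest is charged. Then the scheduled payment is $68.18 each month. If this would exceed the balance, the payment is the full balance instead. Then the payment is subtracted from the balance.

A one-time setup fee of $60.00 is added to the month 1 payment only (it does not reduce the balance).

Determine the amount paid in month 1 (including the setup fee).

# | Opening | Payment | Fee | End bal
1 | $207.35 | $68.18 | $60.00 | $139.17

$128.18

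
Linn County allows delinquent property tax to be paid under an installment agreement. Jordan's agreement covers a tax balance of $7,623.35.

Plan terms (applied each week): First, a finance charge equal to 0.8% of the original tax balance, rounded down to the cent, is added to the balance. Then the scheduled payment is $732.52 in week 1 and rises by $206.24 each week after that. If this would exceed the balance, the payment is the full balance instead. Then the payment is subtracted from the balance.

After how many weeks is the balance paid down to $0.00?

# | Opening | Interest | Payment | End bal
1 | $7,623.35 | $60.98 | $732.52 | $6,951.81
2 | $6,951.81 | $60.98 | $938.76 | $6,074.03
3 | $6,074.03 | $60.98 | $1,145.00 | $4,990.01
4 | $4,990.01 | $60.98 | $1,351.24 | $3,699.75
5 | $3,699.75 | $60.98 | $1,557.48 | $2,203.25
6 | $2,203.25 | $60.98 | $1,763.72 | $500.51
7 | $500.51 | $60.98 | $561.49 | $0.00
Balance reaches $0.00 in week 7.

7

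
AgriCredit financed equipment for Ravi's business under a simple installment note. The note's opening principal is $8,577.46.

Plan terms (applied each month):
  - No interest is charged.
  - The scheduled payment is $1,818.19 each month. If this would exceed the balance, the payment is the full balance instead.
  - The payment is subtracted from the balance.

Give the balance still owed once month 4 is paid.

# | Opening | Payment | End bal
1 | $8,577.46 | $1,818.19 | $6,759.27
2 | $6,759.27 | $1,818.19 | $4,941.08
3 | $4,941.08 | $1,818.19 | $3,122.89
4 | $3,122.89 | $1,818.19 | $1,304.70

$1,304.70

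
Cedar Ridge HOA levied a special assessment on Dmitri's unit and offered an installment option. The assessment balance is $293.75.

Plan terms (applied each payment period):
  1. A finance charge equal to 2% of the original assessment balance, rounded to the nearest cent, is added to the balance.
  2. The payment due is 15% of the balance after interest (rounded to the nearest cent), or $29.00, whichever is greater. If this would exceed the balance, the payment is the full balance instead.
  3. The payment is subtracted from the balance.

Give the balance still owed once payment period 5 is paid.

Payment period 1: $293.75 +$5.88 interest = $299.63; pay $44.94 → $254.69
Payment period 2: $254.69 +$5.88 interest = $260.57; pay $39.09 → $221.48
Payment period 3: $221.48 +$5.88 interest = $227.36; pay $34.10 → $193.26
Payment period 4: $193.26 +$5.88 interest = $199.14; pay $29.87 → $169.27
Payment period 5: $169.27 +$5.88 interest = $175.15; pay $29.00 → $146.15

$146.15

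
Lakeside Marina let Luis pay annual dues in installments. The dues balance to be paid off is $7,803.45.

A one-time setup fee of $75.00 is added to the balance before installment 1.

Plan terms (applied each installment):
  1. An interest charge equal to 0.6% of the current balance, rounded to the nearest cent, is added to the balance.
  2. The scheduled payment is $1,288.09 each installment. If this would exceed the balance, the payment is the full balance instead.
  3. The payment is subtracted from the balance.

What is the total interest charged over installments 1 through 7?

$172.99

Installment 1: $7,878.45 +$47.27 interest = $7,925.72; pay $1,288.09 → $6,637.63
Installment 2: $6,637.63 +$39.83 interest = $6,677.46; pay $1,288.09 → $5,389.37
Installment 3: $5,389.37 +$32.34 interest = $5,421.71; pay $1,288.09 → $4,133.62
Installment 4: $4,133.62 +$24.80 interest = $4,158.42; pay $1,288.09 → $2,870.33
Installment 5: $2,870.33 +$17.22 interest = $2,887.55; pay $1,288.09 → $1,599.46
Installment 6: $1,599.46 +$9.60 interest = $1,609.06; pay $1,288.09 → $320.97
Installment 7: $320.97 +$1.93 interest = $322.90; pay $322.90 → $0.00
Total interest: $47.27 + $39.83 + $32.34 + $24.80 + $17.22 + $9.60 + $1.93 = $172.99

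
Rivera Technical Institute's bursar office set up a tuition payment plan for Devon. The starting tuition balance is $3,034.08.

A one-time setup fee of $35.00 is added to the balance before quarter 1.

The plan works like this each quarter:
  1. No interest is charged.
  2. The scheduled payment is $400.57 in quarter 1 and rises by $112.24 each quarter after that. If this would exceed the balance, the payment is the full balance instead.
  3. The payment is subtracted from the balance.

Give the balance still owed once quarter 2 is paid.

$2,155.70

# | Opening | Payment | End bal
1 | $3,069.08 | $400.57 | $2,668.51
2 | $2,668.51 | $512.81 | $2,155.70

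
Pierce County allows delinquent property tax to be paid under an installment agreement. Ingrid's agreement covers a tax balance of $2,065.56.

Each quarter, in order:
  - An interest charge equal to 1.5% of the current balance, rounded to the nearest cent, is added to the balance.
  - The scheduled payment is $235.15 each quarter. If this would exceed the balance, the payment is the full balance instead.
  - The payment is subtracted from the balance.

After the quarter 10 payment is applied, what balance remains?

Quarter 1: $2,065.56 +$30.98 interest = $2,096.54; pay $235.15 → $1,861.39
Quarter 2: $1,861.39 +$27.92 interest = $1,889.31; pay $235.15 → $1,654.16
Quarter 3: $1,654.16 +$24.81 interest = $1,678.97; pay $235.15 → $1,443.82
Quarter 4: $1,443.82 +$21.66 interest = $1,465.48; pay $235.15 → $1,230.33
Quarter 5: $1,230.33 +$18.45 interest = $1,248.78; pay $235.15 → $1,013.63
Quarter 6: $1,013.63 +$15.20 interest = $1,028.83; pay $235.15 → $793.68
Quarter 7: $793.68 +$11.91 interest = $805.59; pay $235.15 → $570.44
Quarter 8: $570.44 +$8.56 interest = $579.00; pay $235.15 → $343.85
Quarter 9: $343.85 +$5.16 interest = $349.01; pay $235.15 → $113.86
Quarter 10: $113.86 +$1.71 interest = $115.57; pay $115.57 → $0.00

$0.00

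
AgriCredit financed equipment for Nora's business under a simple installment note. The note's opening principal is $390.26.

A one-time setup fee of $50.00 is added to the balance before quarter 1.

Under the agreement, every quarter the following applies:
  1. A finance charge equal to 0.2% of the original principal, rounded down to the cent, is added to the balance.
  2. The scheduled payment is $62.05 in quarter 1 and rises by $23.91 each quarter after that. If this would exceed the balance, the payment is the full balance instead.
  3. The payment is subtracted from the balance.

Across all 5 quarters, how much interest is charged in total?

Quarter 1: opening $440.26; interest $0.78 → $441.04; payment $62.05; balance $378.99
Quarter 2: opening $378.99; interest $0.78 → $379.77; payment $85.96; balance $293.81
Quarter 3: opening $293.81; interest $0.78 → $294.59; payment $109.87; balance $184.72
Quarter 4: opening $184.72; interest $0.78 → $185.50; payment $133.78; balance $51.72
Quarter 5: opening $51.72; interest $0.78 → $52.50; payment $52.50; balance $0.00
Total interest: $0.78 + $0.78 + $0.78 + $0.78 + $0.78 = $3.90

$3.90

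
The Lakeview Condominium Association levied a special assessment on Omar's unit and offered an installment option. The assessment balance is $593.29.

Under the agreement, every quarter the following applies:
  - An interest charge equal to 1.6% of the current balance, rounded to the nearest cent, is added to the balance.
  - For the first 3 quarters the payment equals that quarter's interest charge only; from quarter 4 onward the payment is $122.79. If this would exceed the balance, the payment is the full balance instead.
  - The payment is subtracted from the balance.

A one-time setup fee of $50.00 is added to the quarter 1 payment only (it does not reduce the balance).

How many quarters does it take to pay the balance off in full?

9

Quarter 1: $593.29 +$9.49 interest = $602.78; pay $9.49 (+ $50.00 fee) → $593.29
Quarter 2: $593.29 +$9.49 interest = $602.78; pay $9.49 → $593.29
Quarter 3: $593.29 +$9.49 interest = $602.78; pay $9.49 → $593.29
Quarter 4: $593.29 +$9.49 interest = $602.78; pay $122.79 → $479.99
Quarter 5: $479.99 +$7.68 interest = $487.67; pay $122.79 → $364.88
Quarter 6: $364.88 +$5.84 interest = $370.72; pay $122.79 → $247.93
Quarter 7: $247.93 +$3.97 interest = $251.90; pay $122.79 → $129.11
Quarter 8: $129.11 +$2.07 interest = $131.18; pay $122.79 → $8.39
Quarter 9: $8.39 +$0.13 interest = $8.52; pay $8.52 → $0.00
Balance reaches $0.00 in quarter 9.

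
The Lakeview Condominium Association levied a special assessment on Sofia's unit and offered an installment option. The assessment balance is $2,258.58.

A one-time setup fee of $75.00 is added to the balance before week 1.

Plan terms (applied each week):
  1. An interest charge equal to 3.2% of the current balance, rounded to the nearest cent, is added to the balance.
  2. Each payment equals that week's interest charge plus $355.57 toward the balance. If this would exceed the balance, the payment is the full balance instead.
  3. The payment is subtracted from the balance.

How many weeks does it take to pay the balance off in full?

7

Week 1: $2,333.58 +$74.67 interest = $2,408.25; pay $430.24 → $1,978.01
Week 2: $1,978.01 +$63.30 interest = $2,041.31; pay $418.87 → $1,622.44
Week 3: $1,622.44 +$51.92 interest = $1,674.36; pay $407.49 → $1,266.87
Week 4: $1,266.87 +$40.54 interest = $1,307.41; pay $396.11 → $911.30
Week 5: $911.30 +$29.16 interest = $940.46; pay $384.73 → $555.73
Week 6: $555.73 +$17.78 interest = $573.51; pay $373.35 → $200.16
Week 7: $200.16 +$6.41 interest = $206.57; pay $206.57 → $0.00
Balance reaches $0.00 in week 7.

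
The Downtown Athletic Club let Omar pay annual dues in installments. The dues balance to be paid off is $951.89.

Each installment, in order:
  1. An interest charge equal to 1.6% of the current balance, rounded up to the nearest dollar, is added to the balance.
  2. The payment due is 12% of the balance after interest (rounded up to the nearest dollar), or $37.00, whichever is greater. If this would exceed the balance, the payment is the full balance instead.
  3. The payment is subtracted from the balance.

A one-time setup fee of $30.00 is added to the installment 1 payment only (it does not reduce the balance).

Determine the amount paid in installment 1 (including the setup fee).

$147.00

Installment 1: $951.89 +$16.00 interest = $967.89; pay $117.00 (+ $30.00 fee) → $850.89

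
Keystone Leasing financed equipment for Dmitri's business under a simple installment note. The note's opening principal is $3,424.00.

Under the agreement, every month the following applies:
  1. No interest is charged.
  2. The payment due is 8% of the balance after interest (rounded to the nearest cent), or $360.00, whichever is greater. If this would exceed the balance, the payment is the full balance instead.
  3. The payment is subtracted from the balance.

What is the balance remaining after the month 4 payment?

Month 1: $3,424.00 − $360.00 → $3,064.00
Month 2: $3,064.00 − $360.00 → $2,704.00
Month 3: $2,704.00 − $360.00 → $2,344.00
Month 4: $2,344.00 − $360.00 → $1,984.00

$1,984.00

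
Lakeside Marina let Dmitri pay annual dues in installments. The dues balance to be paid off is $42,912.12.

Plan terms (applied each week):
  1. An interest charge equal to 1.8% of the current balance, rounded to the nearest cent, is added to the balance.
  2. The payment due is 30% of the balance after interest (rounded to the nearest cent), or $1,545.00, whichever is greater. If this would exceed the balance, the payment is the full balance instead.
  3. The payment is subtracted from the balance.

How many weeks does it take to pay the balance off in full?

10

Week 1: $42,912.12 +$772.42 interest = $43,684.54; pay $13,105.36 → $30,579.18
Week 2: $30,579.18 +$550.43 interest = $31,129.61; pay $9,338.88 → $21,790.73
Week 3: $21,790.73 +$392.23 interest = $22,182.96; pay $6,654.89 → $15,528.07
Week 4: $15,528.07 +$279.51 interest = $15,807.58; pay $4,742.27 → $11,065.31
Week 5: $11,065.31 +$199.18 interest = $11,264.49; pay $3,379.35 → $7,885.14
Week 6: $7,885.14 +$141.93 interest = $8,027.07; pay $2,408.12 → $5,618.95
Week 7: $5,618.95 +$101.14 interest = $5,720.09; pay $1,716.03 → $4,004.06
Week 8: $4,004.06 +$72.07 interest = $4,076.13; pay $1,545.00 → $2,531.13
Week 9: $2,531.13 +$45.56 interest = $2,576.69; pay $1,545.00 → $1,031.69
Week 10: $1,031.69 +$18.57 interest = $1,050.26; pay $1,050.26 → $0.00
Balance reaches $0.00 in week 10.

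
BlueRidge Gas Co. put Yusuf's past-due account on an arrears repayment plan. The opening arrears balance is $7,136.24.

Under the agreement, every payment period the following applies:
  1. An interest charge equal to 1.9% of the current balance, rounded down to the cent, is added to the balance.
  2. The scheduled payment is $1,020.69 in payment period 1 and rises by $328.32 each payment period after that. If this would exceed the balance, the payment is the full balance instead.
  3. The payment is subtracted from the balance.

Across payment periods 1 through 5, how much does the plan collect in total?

# | Opening | Interest | Payment | End bal
1 | $7,136.24 | $135.58 | $1,020.69 | $6,251.13
2 | $6,251.13 | $118.77 | $1,349.01 | $5,020.89
3 | $5,020.89 | $95.39 | $1,677.33 | $3,438.95
4 | $3,438.95 | $65.34 | $2,005.65 | $1,498.64
5 | $1,498.64 | $28.47 | $1,527.11 | $0.00
Total paid: $7,579.79

$7,579.79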